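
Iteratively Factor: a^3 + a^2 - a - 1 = (a + 1)*(a^2 - 1) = (a - 1)*(a + 1)*(a + 1)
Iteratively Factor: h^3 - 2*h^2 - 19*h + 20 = (h + 4)*(h^2 - 6*h + 5) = (h - 1)*(h + 4)*(h - 5)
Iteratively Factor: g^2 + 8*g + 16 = (g + 4)*(g + 4)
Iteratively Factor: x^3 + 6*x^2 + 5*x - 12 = (x + 3)*(x^2 + 3*x - 4) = (x + 3)*(x + 4)*(x - 1)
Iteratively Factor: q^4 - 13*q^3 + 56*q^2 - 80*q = (q - 5)*(q^3 - 8*q^2 + 16*q) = (q - 5)*(q - 4)*(q^2 - 4*q) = (q - 5)*(q - 4)^2*(q)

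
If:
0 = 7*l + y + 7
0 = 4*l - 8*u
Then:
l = -y/7 - 1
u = -y/14 - 1/2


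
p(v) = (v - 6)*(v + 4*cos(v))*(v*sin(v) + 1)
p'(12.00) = 698.37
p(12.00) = -501.75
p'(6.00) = -6.66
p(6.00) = 0.00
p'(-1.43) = -98.82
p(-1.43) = 15.59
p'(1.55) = 30.69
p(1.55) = -18.53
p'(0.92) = 2.01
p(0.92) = -29.42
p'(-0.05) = -0.94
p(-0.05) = -23.93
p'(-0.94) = -35.73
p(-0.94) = -17.33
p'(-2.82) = 87.37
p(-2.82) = 110.35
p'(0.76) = -4.18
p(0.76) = -29.21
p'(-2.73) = 56.49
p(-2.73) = 116.82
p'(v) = (1 - 4*sin(v))*(v - 6)*(v*sin(v) + 1) + (v - 6)*(v + 4*cos(v))*(v*cos(v) + sin(v)) + (v + 4*cos(v))*(v*sin(v) + 1)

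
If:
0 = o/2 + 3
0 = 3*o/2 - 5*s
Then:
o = -6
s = -9/5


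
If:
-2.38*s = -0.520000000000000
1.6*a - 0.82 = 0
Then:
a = 0.51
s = 0.22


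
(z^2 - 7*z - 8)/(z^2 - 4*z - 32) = (z + 1)/(z + 4)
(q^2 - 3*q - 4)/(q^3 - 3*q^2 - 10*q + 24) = (q + 1)/(q^2 + q - 6)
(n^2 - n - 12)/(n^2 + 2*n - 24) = (n + 3)/(n + 6)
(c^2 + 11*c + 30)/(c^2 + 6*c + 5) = (c + 6)/(c + 1)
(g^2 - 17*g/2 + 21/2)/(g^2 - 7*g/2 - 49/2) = (2*g - 3)/(2*g + 7)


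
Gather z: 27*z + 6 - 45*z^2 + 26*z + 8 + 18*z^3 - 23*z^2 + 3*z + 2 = 18*z^3 - 68*z^2 + 56*z + 16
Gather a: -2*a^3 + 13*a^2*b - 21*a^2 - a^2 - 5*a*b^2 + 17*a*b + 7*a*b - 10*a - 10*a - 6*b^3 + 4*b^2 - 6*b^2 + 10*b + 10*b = -2*a^3 + a^2*(13*b - 22) + a*(-5*b^2 + 24*b - 20) - 6*b^3 - 2*b^2 + 20*b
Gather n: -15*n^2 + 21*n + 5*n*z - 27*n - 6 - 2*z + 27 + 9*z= -15*n^2 + n*(5*z - 6) + 7*z + 21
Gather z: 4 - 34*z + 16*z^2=16*z^2 - 34*z + 4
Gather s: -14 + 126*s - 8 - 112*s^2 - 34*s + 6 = -112*s^2 + 92*s - 16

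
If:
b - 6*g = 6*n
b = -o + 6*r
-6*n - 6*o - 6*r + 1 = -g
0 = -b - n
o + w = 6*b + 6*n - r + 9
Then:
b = 318/43 - 36*w/43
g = 371/43 - 42*w/43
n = 36*w/43 - 318/43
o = 2004/301 - 222*w/301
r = 705/301 - 79*w/301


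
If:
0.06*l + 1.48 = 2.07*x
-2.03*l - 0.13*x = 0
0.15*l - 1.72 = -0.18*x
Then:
No Solution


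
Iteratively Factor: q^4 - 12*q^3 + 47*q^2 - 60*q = (q - 5)*(q^3 - 7*q^2 + 12*q) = q*(q - 5)*(q^2 - 7*q + 12) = q*(q - 5)*(q - 4)*(q - 3)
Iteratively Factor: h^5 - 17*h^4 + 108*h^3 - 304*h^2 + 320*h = (h)*(h^4 - 17*h^3 + 108*h^2 - 304*h + 320) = h*(h - 4)*(h^3 - 13*h^2 + 56*h - 80) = h*(h - 4)^2*(h^2 - 9*h + 20) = h*(h - 5)*(h - 4)^2*(h - 4)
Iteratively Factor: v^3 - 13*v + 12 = (v + 4)*(v^2 - 4*v + 3) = (v - 1)*(v + 4)*(v - 3)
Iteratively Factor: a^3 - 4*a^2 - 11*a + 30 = (a - 2)*(a^2 - 2*a - 15) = (a - 2)*(a + 3)*(a - 5)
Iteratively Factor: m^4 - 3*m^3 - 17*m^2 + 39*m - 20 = (m - 1)*(m^3 - 2*m^2 - 19*m + 20) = (m - 5)*(m - 1)*(m^2 + 3*m - 4) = (m - 5)*(m - 1)^2*(m + 4)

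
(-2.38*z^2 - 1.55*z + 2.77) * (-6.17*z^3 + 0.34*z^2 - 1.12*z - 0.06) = 14.6846*z^5 + 8.7543*z^4 - 14.9523*z^3 + 2.8206*z^2 - 3.0094*z - 0.1662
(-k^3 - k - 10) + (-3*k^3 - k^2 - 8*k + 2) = -4*k^3 - k^2 - 9*k - 8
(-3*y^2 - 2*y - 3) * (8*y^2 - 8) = -24*y^4 - 16*y^3 + 16*y + 24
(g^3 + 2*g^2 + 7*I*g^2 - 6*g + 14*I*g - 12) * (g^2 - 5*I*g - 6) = g^5 + 2*g^4 + 2*I*g^4 + 23*g^3 + 4*I*g^3 + 46*g^2 - 12*I*g^2 + 36*g - 24*I*g + 72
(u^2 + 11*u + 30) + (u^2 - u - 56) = 2*u^2 + 10*u - 26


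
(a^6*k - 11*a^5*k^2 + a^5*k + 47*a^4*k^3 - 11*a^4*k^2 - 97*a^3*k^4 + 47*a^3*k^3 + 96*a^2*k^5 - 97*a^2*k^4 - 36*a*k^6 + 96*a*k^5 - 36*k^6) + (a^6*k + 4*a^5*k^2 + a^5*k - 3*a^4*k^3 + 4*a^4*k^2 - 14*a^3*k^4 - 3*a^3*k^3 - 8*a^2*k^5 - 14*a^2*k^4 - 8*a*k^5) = 2*a^6*k - 7*a^5*k^2 + 2*a^5*k + 44*a^4*k^3 - 7*a^4*k^2 - 111*a^3*k^4 + 44*a^3*k^3 + 88*a^2*k^5 - 111*a^2*k^4 - 36*a*k^6 + 88*a*k^5 - 36*k^6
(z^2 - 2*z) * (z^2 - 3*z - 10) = z^4 - 5*z^3 - 4*z^2 + 20*z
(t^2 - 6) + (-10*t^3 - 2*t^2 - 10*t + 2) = -10*t^3 - t^2 - 10*t - 4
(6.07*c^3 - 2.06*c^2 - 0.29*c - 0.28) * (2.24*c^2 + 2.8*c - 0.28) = 13.5968*c^5 + 12.3816*c^4 - 8.1172*c^3 - 0.8624*c^2 - 0.7028*c + 0.0784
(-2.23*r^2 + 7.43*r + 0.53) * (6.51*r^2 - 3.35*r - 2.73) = -14.5173*r^4 + 55.8398*r^3 - 15.3523*r^2 - 22.0594*r - 1.4469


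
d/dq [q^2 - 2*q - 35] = 2*q - 2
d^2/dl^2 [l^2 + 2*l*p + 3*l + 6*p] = 2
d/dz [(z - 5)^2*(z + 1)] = 3*(z - 5)*(z - 1)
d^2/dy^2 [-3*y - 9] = 0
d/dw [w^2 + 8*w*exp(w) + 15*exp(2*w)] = 8*w*exp(w) + 2*w + 30*exp(2*w) + 8*exp(w)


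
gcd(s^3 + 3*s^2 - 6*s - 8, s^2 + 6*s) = 1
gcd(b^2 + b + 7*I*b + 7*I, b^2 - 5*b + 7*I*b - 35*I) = b + 7*I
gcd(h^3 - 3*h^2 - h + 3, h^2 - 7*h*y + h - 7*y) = h + 1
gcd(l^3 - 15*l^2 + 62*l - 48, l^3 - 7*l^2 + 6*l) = l^2 - 7*l + 6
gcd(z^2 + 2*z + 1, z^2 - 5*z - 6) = z + 1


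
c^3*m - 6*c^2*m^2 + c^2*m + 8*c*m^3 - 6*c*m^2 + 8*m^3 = (c - 4*m)*(c - 2*m)*(c*m + m)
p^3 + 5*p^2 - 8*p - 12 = (p - 2)*(p + 1)*(p + 6)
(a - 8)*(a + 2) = a^2 - 6*a - 16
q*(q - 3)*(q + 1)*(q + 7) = q^4 + 5*q^3 - 17*q^2 - 21*q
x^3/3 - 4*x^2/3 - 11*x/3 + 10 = (x/3 + 1)*(x - 5)*(x - 2)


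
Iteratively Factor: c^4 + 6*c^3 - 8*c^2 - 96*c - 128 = (c - 4)*(c^3 + 10*c^2 + 32*c + 32) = (c - 4)*(c + 4)*(c^2 + 6*c + 8) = (c - 4)*(c + 2)*(c + 4)*(c + 4)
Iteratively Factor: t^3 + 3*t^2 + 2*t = (t + 1)*(t^2 + 2*t) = t*(t + 1)*(t + 2)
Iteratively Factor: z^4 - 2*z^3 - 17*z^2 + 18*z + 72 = (z + 3)*(z^3 - 5*z^2 - 2*z + 24) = (z + 2)*(z + 3)*(z^2 - 7*z + 12) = (z - 4)*(z + 2)*(z + 3)*(z - 3)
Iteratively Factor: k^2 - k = (k)*(k - 1)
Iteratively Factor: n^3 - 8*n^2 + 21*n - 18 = (n - 2)*(n^2 - 6*n + 9) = (n - 3)*(n - 2)*(n - 3)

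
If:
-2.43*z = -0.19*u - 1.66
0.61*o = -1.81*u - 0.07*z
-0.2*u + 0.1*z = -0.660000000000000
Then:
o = -11.36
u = 3.79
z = 0.98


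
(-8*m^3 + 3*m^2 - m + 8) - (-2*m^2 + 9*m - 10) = -8*m^3 + 5*m^2 - 10*m + 18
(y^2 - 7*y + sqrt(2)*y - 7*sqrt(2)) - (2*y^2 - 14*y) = -y^2 + sqrt(2)*y + 7*y - 7*sqrt(2)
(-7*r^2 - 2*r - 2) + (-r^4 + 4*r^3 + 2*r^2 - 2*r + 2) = -r^4 + 4*r^3 - 5*r^2 - 4*r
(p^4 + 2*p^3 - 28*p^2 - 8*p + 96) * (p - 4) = p^5 - 2*p^4 - 36*p^3 + 104*p^2 + 128*p - 384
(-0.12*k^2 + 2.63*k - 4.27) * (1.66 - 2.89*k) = 0.3468*k^3 - 7.7999*k^2 + 16.7061*k - 7.0882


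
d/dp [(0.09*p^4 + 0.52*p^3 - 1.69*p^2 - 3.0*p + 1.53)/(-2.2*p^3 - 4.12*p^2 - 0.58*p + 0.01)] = (-0.198*p^6 - 0.7416*p^5 - 6.017*p^4 - 13.7996*p^3 - 1.2662*p^2 + 12.5734*p + 0.8574)/(4.84*p^6 + 18.128*p^5 + 19.5264*p^4 + 4.7352*p^3 + 0.254*p^2 - 0.0116*p + 0.0001)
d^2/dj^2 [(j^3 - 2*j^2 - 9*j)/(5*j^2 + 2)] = 2*(-235*j^3 + 60*j^2 + 282*j - 8)/(125*j^6 + 150*j^4 + 60*j^2 + 8)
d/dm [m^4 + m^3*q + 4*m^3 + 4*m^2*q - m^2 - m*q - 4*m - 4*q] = 4*m^3 + 3*m^2*q + 12*m^2 + 8*m*q - 2*m - q - 4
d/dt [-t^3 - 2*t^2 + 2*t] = -3*t^2 - 4*t + 2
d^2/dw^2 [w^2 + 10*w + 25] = 2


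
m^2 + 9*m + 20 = (m + 4)*(m + 5)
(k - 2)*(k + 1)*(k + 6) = k^3 + 5*k^2 - 8*k - 12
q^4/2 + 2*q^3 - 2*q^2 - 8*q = q*(q/2 + 1)*(q - 2)*(q + 4)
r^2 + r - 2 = (r - 1)*(r + 2)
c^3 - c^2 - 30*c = c*(c - 6)*(c + 5)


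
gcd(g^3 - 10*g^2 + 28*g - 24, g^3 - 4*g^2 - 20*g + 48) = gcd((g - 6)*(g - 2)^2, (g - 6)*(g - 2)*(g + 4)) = g^2 - 8*g + 12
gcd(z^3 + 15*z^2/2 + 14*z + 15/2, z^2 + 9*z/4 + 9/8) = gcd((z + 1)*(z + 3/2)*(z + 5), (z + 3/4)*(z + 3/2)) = z + 3/2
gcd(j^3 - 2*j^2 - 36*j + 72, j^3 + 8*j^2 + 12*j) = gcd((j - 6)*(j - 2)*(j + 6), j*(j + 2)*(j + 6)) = j + 6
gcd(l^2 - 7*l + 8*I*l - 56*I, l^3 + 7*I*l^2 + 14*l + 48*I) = l + 8*I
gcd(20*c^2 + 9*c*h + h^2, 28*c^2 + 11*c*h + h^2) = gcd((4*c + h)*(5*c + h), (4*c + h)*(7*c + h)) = 4*c + h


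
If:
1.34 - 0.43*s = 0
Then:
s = 3.12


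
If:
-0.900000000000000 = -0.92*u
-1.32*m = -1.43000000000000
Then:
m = 1.08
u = 0.98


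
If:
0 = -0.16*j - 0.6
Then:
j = -3.75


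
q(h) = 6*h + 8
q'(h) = 6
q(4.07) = 32.42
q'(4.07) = 6.00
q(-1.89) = -3.34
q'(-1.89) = 6.00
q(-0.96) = 2.24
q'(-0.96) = 6.00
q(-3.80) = -14.80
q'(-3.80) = 6.00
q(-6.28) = -29.68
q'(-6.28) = 6.00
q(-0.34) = 5.96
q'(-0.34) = 6.00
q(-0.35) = 5.90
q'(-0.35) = 6.00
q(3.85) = 31.10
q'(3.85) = 6.00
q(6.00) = 44.00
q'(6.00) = 6.00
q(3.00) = 26.00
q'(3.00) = 6.00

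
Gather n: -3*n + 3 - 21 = -3*n - 18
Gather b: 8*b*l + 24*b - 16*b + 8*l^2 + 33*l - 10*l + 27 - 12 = b*(8*l + 8) + 8*l^2 + 23*l + 15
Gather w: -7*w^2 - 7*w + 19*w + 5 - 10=-7*w^2 + 12*w - 5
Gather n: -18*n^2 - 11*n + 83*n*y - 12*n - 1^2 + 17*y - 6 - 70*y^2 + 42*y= -18*n^2 + n*(83*y - 23) - 70*y^2 + 59*y - 7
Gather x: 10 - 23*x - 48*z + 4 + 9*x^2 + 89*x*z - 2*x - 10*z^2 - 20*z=9*x^2 + x*(89*z - 25) - 10*z^2 - 68*z + 14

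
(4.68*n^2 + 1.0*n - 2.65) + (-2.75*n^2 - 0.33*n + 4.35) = 1.93*n^2 + 0.67*n + 1.7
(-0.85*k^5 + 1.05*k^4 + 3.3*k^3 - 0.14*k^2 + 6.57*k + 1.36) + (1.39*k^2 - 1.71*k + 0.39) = -0.85*k^5 + 1.05*k^4 + 3.3*k^3 + 1.25*k^2 + 4.86*k + 1.75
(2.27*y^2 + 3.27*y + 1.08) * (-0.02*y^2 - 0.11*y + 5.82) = -0.0454*y^4 - 0.3151*y^3 + 12.8301*y^2 + 18.9126*y + 6.2856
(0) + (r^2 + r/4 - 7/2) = r^2 + r/4 - 7/2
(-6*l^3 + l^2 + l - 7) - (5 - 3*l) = -6*l^3 + l^2 + 4*l - 12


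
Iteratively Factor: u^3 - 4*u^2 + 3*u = (u)*(u^2 - 4*u + 3) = u*(u - 1)*(u - 3)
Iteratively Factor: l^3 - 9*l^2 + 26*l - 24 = (l - 3)*(l^2 - 6*l + 8) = (l - 4)*(l - 3)*(l - 2)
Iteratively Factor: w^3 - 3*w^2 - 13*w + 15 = (w + 3)*(w^2 - 6*w + 5) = (w - 1)*(w + 3)*(w - 5)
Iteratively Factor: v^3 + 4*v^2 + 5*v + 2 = (v + 1)*(v^2 + 3*v + 2) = (v + 1)*(v + 2)*(v + 1)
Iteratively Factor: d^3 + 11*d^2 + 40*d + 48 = (d + 4)*(d^2 + 7*d + 12) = (d + 3)*(d + 4)*(d + 4)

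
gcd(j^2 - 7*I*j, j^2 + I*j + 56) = j - 7*I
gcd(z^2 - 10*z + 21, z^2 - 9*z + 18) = z - 3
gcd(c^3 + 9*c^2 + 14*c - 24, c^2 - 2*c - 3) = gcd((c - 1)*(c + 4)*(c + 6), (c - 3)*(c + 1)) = 1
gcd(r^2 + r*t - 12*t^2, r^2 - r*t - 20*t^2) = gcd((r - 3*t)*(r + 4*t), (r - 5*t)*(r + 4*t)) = r + 4*t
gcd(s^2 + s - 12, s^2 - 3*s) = s - 3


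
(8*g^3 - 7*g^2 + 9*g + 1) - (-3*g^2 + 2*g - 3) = 8*g^3 - 4*g^2 + 7*g + 4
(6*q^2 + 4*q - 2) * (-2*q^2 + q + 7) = -12*q^4 - 2*q^3 + 50*q^2 + 26*q - 14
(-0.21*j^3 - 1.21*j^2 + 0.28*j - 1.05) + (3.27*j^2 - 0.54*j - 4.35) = -0.21*j^3 + 2.06*j^2 - 0.26*j - 5.4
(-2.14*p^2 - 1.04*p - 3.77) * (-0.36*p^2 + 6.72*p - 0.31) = 0.7704*p^4 - 14.0064*p^3 - 4.9682*p^2 - 25.012*p + 1.1687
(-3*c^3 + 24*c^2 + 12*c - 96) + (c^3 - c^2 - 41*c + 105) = -2*c^3 + 23*c^2 - 29*c + 9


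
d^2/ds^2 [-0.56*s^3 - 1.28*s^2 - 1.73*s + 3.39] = -3.36*s - 2.56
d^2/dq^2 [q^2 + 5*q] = 2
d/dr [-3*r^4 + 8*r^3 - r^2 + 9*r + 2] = -12*r^3 + 24*r^2 - 2*r + 9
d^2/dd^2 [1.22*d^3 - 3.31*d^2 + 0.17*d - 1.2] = 7.32*d - 6.62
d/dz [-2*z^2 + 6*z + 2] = 6 - 4*z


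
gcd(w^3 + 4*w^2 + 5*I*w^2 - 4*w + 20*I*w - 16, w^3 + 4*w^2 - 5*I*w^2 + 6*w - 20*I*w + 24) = w^2 + w*(4 + I) + 4*I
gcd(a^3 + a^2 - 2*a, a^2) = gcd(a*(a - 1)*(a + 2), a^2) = a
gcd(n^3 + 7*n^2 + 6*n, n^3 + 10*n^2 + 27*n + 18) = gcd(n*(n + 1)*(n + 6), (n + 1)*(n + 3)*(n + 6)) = n^2 + 7*n + 6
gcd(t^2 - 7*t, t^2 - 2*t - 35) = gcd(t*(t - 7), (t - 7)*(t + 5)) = t - 7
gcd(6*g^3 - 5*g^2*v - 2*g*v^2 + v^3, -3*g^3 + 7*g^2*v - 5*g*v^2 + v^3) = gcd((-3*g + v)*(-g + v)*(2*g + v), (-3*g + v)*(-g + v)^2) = 3*g^2 - 4*g*v + v^2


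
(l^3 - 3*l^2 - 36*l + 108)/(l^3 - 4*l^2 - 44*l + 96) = (l^2 - 9*l + 18)/(l^2 - 10*l + 16)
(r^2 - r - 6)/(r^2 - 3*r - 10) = (r - 3)/(r - 5)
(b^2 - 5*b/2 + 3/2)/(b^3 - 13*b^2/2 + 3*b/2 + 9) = (b - 1)/(b^2 - 5*b - 6)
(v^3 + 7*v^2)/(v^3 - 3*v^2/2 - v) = 2*v*(v + 7)/(2*v^2 - 3*v - 2)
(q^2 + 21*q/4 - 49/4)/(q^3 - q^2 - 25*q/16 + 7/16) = 4*(q + 7)/(4*q^2 + 3*q - 1)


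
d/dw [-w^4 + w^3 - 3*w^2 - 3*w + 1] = -4*w^3 + 3*w^2 - 6*w - 3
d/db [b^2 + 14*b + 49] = 2*b + 14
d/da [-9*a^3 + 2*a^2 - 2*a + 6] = -27*a^2 + 4*a - 2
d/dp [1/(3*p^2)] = -2/(3*p^3)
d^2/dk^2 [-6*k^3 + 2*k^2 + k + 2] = 4 - 36*k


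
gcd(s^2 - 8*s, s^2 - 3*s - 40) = s - 8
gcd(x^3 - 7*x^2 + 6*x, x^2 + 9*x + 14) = 1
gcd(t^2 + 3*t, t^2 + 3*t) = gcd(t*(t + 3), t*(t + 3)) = t^2 + 3*t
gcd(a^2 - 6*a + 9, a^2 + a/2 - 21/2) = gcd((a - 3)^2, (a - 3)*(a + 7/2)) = a - 3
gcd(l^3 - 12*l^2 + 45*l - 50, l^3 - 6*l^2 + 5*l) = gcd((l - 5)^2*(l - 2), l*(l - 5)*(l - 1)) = l - 5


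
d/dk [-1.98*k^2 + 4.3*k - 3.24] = 4.3 - 3.96*k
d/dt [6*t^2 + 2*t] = 12*t + 2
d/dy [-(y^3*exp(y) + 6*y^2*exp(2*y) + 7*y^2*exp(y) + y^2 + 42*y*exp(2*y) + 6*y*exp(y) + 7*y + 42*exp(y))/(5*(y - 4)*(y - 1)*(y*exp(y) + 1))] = 2*(-3*y^3*exp(y) - 3*y^2*exp(y) + 6*y^2 + 135*y*exp(y) - 4*y - 201*exp(y) - 14)/(5*(y^4 - 10*y^3 + 33*y^2 - 40*y + 16))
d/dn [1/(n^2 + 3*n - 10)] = (-2*n - 3)/(n^2 + 3*n - 10)^2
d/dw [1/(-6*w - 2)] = 3/(2*(3*w + 1)^2)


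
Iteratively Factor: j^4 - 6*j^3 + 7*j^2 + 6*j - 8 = (j - 2)*(j^3 - 4*j^2 - j + 4) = (j - 2)*(j - 1)*(j^2 - 3*j - 4) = (j - 2)*(j - 1)*(j + 1)*(j - 4)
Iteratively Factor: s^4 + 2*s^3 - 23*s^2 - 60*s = (s + 3)*(s^3 - s^2 - 20*s) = s*(s + 3)*(s^2 - s - 20) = s*(s + 3)*(s + 4)*(s - 5)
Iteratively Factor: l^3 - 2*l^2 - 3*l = (l + 1)*(l^2 - 3*l) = (l - 3)*(l + 1)*(l)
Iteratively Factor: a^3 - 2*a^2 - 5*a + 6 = (a - 1)*(a^2 - a - 6) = (a - 1)*(a + 2)*(a - 3)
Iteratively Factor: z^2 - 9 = (z - 3)*(z + 3)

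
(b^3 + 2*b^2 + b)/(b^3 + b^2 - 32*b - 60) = b*(b^2 + 2*b + 1)/(b^3 + b^2 - 32*b - 60)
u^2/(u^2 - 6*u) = u/(u - 6)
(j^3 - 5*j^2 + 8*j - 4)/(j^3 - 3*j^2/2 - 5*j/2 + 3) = 2*(j - 2)/(2*j + 3)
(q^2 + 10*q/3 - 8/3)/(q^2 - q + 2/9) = 3*(q + 4)/(3*q - 1)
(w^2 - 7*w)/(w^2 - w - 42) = w/(w + 6)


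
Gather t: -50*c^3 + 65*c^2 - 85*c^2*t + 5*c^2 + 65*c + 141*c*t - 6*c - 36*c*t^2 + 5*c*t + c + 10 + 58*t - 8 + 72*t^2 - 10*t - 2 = -50*c^3 + 70*c^2 + 60*c + t^2*(72 - 36*c) + t*(-85*c^2 + 146*c + 48)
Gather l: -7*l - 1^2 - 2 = -7*l - 3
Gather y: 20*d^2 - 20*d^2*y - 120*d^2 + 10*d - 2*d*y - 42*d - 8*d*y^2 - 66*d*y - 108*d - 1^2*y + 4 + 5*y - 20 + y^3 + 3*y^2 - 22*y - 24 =-100*d^2 - 140*d + y^3 + y^2*(3 - 8*d) + y*(-20*d^2 - 68*d - 18) - 40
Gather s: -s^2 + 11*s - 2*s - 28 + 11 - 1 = -s^2 + 9*s - 18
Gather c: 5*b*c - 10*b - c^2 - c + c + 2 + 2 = 5*b*c - 10*b - c^2 + 4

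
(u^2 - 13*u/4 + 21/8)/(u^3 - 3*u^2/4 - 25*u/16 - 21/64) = 8*(2*u - 3)/(16*u^2 + 16*u + 3)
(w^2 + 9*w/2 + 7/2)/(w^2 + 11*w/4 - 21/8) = 4*(w + 1)/(4*w - 3)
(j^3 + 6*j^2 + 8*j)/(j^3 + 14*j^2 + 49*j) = (j^2 + 6*j + 8)/(j^2 + 14*j + 49)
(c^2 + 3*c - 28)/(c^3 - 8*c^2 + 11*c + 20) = (c + 7)/(c^2 - 4*c - 5)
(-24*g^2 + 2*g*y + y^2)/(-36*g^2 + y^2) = (-4*g + y)/(-6*g + y)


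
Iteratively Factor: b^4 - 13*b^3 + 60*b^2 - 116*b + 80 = (b - 5)*(b^3 - 8*b^2 + 20*b - 16) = (b - 5)*(b - 2)*(b^2 - 6*b + 8) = (b - 5)*(b - 2)^2*(b - 4)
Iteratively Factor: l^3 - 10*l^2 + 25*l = (l - 5)*(l^2 - 5*l) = l*(l - 5)*(l - 5)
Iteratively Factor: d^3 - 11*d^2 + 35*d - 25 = (d - 1)*(d^2 - 10*d + 25) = (d - 5)*(d - 1)*(d - 5)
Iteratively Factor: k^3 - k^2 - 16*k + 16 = (k + 4)*(k^2 - 5*k + 4) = (k - 4)*(k + 4)*(k - 1)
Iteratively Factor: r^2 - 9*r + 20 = (r - 5)*(r - 4)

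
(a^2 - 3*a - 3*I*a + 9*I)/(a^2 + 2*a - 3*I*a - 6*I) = (a - 3)/(a + 2)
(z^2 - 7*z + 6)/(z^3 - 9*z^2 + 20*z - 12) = 1/(z - 2)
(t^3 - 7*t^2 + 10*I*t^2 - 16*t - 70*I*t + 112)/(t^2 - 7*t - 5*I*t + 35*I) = (t^2 + 10*I*t - 16)/(t - 5*I)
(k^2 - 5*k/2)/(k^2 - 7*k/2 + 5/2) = k/(k - 1)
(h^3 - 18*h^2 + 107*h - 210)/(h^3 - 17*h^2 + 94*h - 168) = (h - 5)/(h - 4)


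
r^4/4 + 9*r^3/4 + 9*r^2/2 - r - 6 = (r/4 + 1/2)*(r - 1)*(r + 2)*(r + 6)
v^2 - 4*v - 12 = (v - 6)*(v + 2)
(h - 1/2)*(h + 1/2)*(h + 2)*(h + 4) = h^4 + 6*h^3 + 31*h^2/4 - 3*h/2 - 2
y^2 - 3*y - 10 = (y - 5)*(y + 2)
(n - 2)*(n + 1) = n^2 - n - 2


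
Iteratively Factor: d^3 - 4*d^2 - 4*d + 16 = (d - 4)*(d^2 - 4) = (d - 4)*(d + 2)*(d - 2)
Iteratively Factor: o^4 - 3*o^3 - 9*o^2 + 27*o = (o - 3)*(o^3 - 9*o) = o*(o - 3)*(o^2 - 9) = o*(o - 3)*(o + 3)*(o - 3)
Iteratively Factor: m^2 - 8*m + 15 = (m - 3)*(m - 5)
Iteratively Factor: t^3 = (t)*(t^2) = t^2*(t)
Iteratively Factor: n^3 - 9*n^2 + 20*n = (n - 5)*(n^2 - 4*n) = n*(n - 5)*(n - 4)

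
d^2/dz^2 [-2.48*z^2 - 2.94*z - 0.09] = -4.96000000000000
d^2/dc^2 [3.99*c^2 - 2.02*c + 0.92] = 7.98000000000000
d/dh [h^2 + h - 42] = 2*h + 1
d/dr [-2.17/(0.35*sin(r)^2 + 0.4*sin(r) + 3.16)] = (1.519*sin(r) + 0.868)*cos(r)/(0.35*sin(r)^2 + 0.4*sin(r) + 3.16)^2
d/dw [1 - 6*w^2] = -12*w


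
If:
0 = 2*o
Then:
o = 0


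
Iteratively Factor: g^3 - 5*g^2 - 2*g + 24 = (g - 3)*(g^2 - 2*g - 8) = (g - 3)*(g + 2)*(g - 4)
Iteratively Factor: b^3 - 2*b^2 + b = (b - 1)*(b^2 - b) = b*(b - 1)*(b - 1)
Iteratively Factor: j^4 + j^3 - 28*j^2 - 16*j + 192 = (j - 3)*(j^3 + 4*j^2 - 16*j - 64) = (j - 3)*(j + 4)*(j^2 - 16) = (j - 4)*(j - 3)*(j + 4)*(j + 4)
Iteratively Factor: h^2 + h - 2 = (h + 2)*(h - 1)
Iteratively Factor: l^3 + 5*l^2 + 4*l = (l)*(l^2 + 5*l + 4) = l*(l + 4)*(l + 1)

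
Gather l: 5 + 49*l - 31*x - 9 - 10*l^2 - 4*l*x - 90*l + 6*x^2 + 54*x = -10*l^2 + l*(-4*x - 41) + 6*x^2 + 23*x - 4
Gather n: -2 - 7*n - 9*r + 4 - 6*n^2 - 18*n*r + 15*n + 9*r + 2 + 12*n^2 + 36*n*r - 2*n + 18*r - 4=6*n^2 + n*(18*r + 6) + 18*r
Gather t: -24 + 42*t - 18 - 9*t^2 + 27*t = -9*t^2 + 69*t - 42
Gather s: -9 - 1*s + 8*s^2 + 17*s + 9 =8*s^2 + 16*s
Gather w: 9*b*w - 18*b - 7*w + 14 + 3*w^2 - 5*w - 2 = -18*b + 3*w^2 + w*(9*b - 12) + 12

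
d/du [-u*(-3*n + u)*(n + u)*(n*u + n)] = n*(6*n^2*u + 3*n^2 + 6*n*u^2 + 4*n*u - 4*u^3 - 3*u^2)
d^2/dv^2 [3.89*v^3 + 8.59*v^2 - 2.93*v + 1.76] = 23.34*v + 17.18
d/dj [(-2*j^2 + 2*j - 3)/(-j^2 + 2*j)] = 2*(-j^2 - 3*j + 3)/(j^2*(j^2 - 4*j + 4))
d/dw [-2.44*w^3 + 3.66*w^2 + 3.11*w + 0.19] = -7.32*w^2 + 7.32*w + 3.11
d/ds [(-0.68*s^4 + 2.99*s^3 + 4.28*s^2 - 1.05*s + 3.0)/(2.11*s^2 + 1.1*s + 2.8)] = (-2.8696*s^5 + 4.0649*s^4 - 1.038*s^3 + 32.0395*s^2 + 11.308*s - 6.24)/(4.4521*s^4 + 4.642*s^3 + 13.026*s^2 + 6.16*s + 7.84)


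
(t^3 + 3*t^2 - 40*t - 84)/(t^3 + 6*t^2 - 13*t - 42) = (t - 6)/(t - 3)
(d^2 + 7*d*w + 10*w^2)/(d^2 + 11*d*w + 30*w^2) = (d + 2*w)/(d + 6*w)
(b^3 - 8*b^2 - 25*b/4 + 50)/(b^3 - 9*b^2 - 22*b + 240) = (b^2 - 25/4)/(b^2 - b - 30)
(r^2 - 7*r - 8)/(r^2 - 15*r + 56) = (r + 1)/(r - 7)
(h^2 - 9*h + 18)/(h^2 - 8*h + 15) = (h - 6)/(h - 5)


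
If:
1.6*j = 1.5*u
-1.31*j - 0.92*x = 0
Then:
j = -0.702290076335878*x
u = -0.74910941475827*x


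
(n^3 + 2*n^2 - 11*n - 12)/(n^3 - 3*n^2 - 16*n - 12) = (n^2 + n - 12)/(n^2 - 4*n - 12)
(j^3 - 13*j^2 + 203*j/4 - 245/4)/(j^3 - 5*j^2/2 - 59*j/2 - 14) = (4*j^2 - 24*j + 35)/(2*(2*j^2 + 9*j + 4))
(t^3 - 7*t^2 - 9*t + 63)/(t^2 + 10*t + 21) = (t^2 - 10*t + 21)/(t + 7)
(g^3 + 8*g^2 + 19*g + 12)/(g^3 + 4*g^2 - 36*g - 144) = (g^2 + 4*g + 3)/(g^2 - 36)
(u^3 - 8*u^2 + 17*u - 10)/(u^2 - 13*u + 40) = (u^2 - 3*u + 2)/(u - 8)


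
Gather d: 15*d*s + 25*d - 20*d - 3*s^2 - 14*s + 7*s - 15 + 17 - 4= d*(15*s + 5) - 3*s^2 - 7*s - 2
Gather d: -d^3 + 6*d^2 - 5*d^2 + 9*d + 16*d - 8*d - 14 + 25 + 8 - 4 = -d^3 + d^2 + 17*d + 15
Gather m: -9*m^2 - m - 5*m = -9*m^2 - 6*m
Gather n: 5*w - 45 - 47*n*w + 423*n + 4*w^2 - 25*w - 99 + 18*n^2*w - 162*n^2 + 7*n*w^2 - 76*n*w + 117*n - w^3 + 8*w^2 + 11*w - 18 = n^2*(18*w - 162) + n*(7*w^2 - 123*w + 540) - w^3 + 12*w^2 - 9*w - 162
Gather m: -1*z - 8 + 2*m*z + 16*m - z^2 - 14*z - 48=m*(2*z + 16) - z^2 - 15*z - 56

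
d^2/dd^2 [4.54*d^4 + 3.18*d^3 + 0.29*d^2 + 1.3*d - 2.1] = 54.48*d^2 + 19.08*d + 0.58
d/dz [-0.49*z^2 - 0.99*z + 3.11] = -0.98*z - 0.99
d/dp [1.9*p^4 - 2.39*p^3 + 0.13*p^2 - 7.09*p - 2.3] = 7.6*p^3 - 7.17*p^2 + 0.26*p - 7.09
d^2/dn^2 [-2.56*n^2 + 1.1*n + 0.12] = -5.12000000000000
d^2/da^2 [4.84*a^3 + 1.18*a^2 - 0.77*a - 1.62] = 29.04*a + 2.36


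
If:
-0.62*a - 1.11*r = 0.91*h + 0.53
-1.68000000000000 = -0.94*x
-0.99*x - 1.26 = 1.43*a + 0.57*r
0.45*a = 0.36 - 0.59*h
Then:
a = -1.68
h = 1.89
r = -1.09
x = 1.79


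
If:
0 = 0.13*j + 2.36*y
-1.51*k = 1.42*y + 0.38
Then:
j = -18.1538461538462*y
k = -0.940397350993378*y - 0.251655629139073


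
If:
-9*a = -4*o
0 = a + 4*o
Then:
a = 0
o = 0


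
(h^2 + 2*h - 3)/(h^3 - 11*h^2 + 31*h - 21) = (h + 3)/(h^2 - 10*h + 21)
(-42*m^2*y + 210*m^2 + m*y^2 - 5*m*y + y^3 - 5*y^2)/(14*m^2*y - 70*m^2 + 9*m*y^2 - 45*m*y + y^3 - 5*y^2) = (-6*m + y)/(2*m + y)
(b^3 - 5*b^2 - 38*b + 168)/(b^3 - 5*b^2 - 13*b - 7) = (b^2 + 2*b - 24)/(b^2 + 2*b + 1)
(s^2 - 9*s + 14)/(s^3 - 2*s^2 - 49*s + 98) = 1/(s + 7)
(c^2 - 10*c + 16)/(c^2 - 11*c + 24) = (c - 2)/(c - 3)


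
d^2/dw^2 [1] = 0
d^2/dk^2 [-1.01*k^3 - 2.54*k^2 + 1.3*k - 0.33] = -6.06*k - 5.08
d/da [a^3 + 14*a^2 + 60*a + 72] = 3*a^2 + 28*a + 60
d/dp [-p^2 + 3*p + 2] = 3 - 2*p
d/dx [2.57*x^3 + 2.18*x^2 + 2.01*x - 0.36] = 7.71*x^2 + 4.36*x + 2.01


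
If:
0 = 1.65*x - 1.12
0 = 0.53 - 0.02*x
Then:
No Solution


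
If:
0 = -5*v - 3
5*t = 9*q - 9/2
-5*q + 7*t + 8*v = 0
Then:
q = 111/76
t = 657/380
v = -3/5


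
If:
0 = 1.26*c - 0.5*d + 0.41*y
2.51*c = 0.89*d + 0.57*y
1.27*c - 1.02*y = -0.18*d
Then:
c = 0.00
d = 0.00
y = 0.00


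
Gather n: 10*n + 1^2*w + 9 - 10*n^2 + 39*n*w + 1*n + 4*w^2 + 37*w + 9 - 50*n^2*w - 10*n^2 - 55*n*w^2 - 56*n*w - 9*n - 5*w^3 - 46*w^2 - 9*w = n^2*(-50*w - 20) + n*(-55*w^2 - 17*w + 2) - 5*w^3 - 42*w^2 + 29*w + 18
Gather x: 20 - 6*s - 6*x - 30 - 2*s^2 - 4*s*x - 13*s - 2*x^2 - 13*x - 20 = -2*s^2 - 19*s - 2*x^2 + x*(-4*s - 19) - 30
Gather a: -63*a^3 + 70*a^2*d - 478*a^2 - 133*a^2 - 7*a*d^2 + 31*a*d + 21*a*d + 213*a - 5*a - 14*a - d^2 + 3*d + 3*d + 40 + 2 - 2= -63*a^3 + a^2*(70*d - 611) + a*(-7*d^2 + 52*d + 194) - d^2 + 6*d + 40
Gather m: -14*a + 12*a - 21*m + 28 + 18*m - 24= -2*a - 3*m + 4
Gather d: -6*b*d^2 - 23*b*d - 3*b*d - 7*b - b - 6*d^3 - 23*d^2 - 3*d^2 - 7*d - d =-8*b - 6*d^3 + d^2*(-6*b - 26) + d*(-26*b - 8)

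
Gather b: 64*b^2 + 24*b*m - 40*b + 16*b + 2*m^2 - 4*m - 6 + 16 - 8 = 64*b^2 + b*(24*m - 24) + 2*m^2 - 4*m + 2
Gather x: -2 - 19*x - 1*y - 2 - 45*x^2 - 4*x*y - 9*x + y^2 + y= -45*x^2 + x*(-4*y - 28) + y^2 - 4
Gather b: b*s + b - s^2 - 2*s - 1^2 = b*(s + 1) - s^2 - 2*s - 1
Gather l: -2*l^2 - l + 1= -2*l^2 - l + 1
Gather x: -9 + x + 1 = x - 8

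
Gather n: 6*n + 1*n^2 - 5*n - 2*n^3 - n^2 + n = -2*n^3 + 2*n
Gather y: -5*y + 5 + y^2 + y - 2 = y^2 - 4*y + 3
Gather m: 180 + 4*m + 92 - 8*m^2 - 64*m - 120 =-8*m^2 - 60*m + 152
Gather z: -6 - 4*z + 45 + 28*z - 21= 24*z + 18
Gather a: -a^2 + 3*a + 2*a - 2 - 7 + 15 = -a^2 + 5*a + 6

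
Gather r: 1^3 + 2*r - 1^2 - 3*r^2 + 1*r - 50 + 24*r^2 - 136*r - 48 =21*r^2 - 133*r - 98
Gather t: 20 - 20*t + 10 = 30 - 20*t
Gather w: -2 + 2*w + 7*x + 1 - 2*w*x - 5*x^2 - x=w*(2 - 2*x) - 5*x^2 + 6*x - 1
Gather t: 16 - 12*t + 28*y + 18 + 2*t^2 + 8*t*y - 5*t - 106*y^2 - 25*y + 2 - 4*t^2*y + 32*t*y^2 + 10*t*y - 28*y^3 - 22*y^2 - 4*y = t^2*(2 - 4*y) + t*(32*y^2 + 18*y - 17) - 28*y^3 - 128*y^2 - y + 36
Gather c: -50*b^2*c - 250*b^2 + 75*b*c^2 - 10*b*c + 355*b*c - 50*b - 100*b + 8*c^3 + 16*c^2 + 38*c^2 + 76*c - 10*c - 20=-250*b^2 - 150*b + 8*c^3 + c^2*(75*b + 54) + c*(-50*b^2 + 345*b + 66) - 20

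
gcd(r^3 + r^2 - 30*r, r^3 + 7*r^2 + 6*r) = r^2 + 6*r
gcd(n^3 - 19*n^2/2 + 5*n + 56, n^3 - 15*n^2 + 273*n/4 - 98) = n^2 - 23*n/2 + 28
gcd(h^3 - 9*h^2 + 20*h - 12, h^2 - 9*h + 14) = h - 2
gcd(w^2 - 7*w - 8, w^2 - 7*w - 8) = w^2 - 7*w - 8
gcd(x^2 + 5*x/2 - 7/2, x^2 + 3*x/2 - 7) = x + 7/2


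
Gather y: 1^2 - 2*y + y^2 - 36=y^2 - 2*y - 35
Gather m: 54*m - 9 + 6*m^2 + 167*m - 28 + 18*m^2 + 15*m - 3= 24*m^2 + 236*m - 40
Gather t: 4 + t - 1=t + 3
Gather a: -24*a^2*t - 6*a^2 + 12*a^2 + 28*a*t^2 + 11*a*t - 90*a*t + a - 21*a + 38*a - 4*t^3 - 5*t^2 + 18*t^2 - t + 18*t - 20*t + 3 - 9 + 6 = a^2*(6 - 24*t) + a*(28*t^2 - 79*t + 18) - 4*t^3 + 13*t^2 - 3*t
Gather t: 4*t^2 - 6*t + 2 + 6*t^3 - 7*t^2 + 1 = 6*t^3 - 3*t^2 - 6*t + 3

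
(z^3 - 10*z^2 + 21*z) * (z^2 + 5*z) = z^5 - 5*z^4 - 29*z^3 + 105*z^2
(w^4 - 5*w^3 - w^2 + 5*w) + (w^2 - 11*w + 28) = w^4 - 5*w^3 - 6*w + 28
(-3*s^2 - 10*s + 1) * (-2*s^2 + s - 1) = 6*s^4 + 17*s^3 - 9*s^2 + 11*s - 1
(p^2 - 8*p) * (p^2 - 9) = p^4 - 8*p^3 - 9*p^2 + 72*p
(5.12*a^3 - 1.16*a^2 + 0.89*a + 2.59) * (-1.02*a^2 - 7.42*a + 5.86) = -5.2224*a^5 - 36.8072*a^4 + 37.7026*a^3 - 16.0432*a^2 - 14.0024*a + 15.1774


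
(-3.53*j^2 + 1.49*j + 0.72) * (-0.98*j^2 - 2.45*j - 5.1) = 3.4594*j^4 + 7.1883*j^3 + 13.6469*j^2 - 9.363*j - 3.672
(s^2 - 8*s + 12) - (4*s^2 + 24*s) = -3*s^2 - 32*s + 12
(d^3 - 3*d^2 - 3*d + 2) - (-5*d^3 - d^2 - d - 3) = 6*d^3 - 2*d^2 - 2*d + 5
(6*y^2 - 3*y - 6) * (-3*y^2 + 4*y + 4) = -18*y^4 + 33*y^3 + 30*y^2 - 36*y - 24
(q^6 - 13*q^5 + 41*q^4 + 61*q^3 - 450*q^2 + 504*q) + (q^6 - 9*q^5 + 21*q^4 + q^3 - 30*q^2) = 2*q^6 - 22*q^5 + 62*q^4 + 62*q^3 - 480*q^2 + 504*q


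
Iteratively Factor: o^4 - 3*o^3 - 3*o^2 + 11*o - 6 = (o + 2)*(o^3 - 5*o^2 + 7*o - 3) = (o - 3)*(o + 2)*(o^2 - 2*o + 1) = (o - 3)*(o - 1)*(o + 2)*(o - 1)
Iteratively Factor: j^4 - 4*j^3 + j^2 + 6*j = (j + 1)*(j^3 - 5*j^2 + 6*j) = j*(j + 1)*(j^2 - 5*j + 6) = j*(j - 2)*(j + 1)*(j - 3)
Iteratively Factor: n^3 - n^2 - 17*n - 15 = (n + 3)*(n^2 - 4*n - 5) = (n + 1)*(n + 3)*(n - 5)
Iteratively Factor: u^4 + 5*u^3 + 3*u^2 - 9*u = (u - 1)*(u^3 + 6*u^2 + 9*u) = (u - 1)*(u + 3)*(u^2 + 3*u) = (u - 1)*(u + 3)^2*(u)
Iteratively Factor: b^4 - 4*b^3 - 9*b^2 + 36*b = (b - 3)*(b^3 - b^2 - 12*b) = (b - 3)*(b + 3)*(b^2 - 4*b) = b*(b - 3)*(b + 3)*(b - 4)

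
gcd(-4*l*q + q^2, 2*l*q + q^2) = q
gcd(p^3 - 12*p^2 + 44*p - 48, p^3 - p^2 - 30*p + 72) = p - 4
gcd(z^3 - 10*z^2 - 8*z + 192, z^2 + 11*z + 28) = z + 4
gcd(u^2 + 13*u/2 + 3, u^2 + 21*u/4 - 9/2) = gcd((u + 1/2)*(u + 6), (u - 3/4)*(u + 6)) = u + 6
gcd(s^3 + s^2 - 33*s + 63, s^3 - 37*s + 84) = s^2 + 4*s - 21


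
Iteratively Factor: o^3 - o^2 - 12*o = (o + 3)*(o^2 - 4*o) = (o - 4)*(o + 3)*(o)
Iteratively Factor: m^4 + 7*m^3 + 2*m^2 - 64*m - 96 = (m + 4)*(m^3 + 3*m^2 - 10*m - 24) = (m - 3)*(m + 4)*(m^2 + 6*m + 8) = (m - 3)*(m + 4)^2*(m + 2)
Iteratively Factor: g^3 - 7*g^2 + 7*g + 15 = (g - 5)*(g^2 - 2*g - 3) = (g - 5)*(g + 1)*(g - 3)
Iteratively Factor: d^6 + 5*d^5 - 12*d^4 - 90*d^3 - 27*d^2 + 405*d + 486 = (d - 3)*(d^5 + 8*d^4 + 12*d^3 - 54*d^2 - 189*d - 162) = (d - 3)*(d + 3)*(d^4 + 5*d^3 - 3*d^2 - 45*d - 54) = (d - 3)*(d + 3)^2*(d^3 + 2*d^2 - 9*d - 18) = (d - 3)*(d + 3)^3*(d^2 - d - 6) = (d - 3)^2*(d + 3)^3*(d + 2)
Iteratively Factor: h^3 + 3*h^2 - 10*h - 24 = (h - 3)*(h^2 + 6*h + 8) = (h - 3)*(h + 2)*(h + 4)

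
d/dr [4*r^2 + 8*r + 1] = 8*r + 8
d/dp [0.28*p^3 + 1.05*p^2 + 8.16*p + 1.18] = 0.84*p^2 + 2.1*p + 8.16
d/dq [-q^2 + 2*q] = 2 - 2*q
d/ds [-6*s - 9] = -6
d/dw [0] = 0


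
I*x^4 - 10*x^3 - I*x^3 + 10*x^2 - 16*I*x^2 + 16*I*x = x*(x + 2*I)*(x + 8*I)*(I*x - I)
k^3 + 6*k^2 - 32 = (k - 2)*(k + 4)^2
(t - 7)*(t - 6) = t^2 - 13*t + 42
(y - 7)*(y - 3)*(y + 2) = y^3 - 8*y^2 + y + 42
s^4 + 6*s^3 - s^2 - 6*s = s*(s - 1)*(s + 1)*(s + 6)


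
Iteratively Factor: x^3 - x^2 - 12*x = (x - 4)*(x^2 + 3*x) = (x - 4)*(x + 3)*(x)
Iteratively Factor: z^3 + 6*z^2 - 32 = (z - 2)*(z^2 + 8*z + 16) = (z - 2)*(z + 4)*(z + 4)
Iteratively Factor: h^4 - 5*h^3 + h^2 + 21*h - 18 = (h - 3)*(h^3 - 2*h^2 - 5*h + 6) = (h - 3)^2*(h^2 + h - 2) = (h - 3)^2*(h + 2)*(h - 1)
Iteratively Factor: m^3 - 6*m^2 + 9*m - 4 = (m - 4)*(m^2 - 2*m + 1) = (m - 4)*(m - 1)*(m - 1)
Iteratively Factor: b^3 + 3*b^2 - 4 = (b - 1)*(b^2 + 4*b + 4) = (b - 1)*(b + 2)*(b + 2)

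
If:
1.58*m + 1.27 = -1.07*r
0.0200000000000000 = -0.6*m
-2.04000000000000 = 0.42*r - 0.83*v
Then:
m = -0.03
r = -1.14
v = 1.88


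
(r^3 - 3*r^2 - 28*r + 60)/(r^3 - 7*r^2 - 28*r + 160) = (r^2 - 8*r + 12)/(r^2 - 12*r + 32)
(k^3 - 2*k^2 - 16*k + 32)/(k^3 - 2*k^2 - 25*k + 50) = (k^2 - 16)/(k^2 - 25)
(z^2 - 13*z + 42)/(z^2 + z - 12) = (z^2 - 13*z + 42)/(z^2 + z - 12)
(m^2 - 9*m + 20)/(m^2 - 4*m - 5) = (m - 4)/(m + 1)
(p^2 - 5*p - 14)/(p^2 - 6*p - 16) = (p - 7)/(p - 8)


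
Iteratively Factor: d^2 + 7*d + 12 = (d + 4)*(d + 3)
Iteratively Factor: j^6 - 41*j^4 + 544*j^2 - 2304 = (j + 4)*(j^5 - 4*j^4 - 25*j^3 + 100*j^2 + 144*j - 576) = (j - 3)*(j + 4)*(j^4 - j^3 - 28*j^2 + 16*j + 192) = (j - 4)*(j - 3)*(j + 4)*(j^3 + 3*j^2 - 16*j - 48) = (j - 4)*(j - 3)*(j + 4)^2*(j^2 - j - 12) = (j - 4)^2*(j - 3)*(j + 4)^2*(j + 3)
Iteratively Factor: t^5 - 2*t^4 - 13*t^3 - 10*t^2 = (t - 5)*(t^4 + 3*t^3 + 2*t^2) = (t - 5)*(t + 1)*(t^3 + 2*t^2) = t*(t - 5)*(t + 1)*(t^2 + 2*t) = t^2*(t - 5)*(t + 1)*(t + 2)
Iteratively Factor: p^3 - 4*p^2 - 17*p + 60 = (p + 4)*(p^2 - 8*p + 15) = (p - 3)*(p + 4)*(p - 5)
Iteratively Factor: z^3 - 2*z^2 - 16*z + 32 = (z + 4)*(z^2 - 6*z + 8) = (z - 4)*(z + 4)*(z - 2)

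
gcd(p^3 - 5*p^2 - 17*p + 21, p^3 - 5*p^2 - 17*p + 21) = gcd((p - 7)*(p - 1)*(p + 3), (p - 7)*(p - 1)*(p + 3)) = p^3 - 5*p^2 - 17*p + 21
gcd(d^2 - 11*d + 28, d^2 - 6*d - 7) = d - 7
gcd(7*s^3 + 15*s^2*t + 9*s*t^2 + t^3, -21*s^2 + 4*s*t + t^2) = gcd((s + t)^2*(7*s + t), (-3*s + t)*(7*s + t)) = 7*s + t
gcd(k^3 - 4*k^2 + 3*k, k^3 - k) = k^2 - k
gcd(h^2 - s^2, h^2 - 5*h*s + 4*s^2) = -h + s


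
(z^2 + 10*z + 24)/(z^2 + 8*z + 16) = (z + 6)/(z + 4)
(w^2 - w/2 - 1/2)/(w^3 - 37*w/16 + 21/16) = 8*(2*w + 1)/(16*w^2 + 16*w - 21)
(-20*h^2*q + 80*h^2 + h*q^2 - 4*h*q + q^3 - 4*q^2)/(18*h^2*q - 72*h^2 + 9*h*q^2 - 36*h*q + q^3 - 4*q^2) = (-20*h^2 + h*q + q^2)/(18*h^2 + 9*h*q + q^2)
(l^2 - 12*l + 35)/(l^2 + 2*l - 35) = (l - 7)/(l + 7)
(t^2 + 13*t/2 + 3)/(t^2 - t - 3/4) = 2*(t + 6)/(2*t - 3)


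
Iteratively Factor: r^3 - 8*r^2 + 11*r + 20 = (r - 5)*(r^2 - 3*r - 4) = (r - 5)*(r + 1)*(r - 4)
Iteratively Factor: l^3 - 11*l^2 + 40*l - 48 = (l - 4)*(l^2 - 7*l + 12) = (l - 4)^2*(l - 3)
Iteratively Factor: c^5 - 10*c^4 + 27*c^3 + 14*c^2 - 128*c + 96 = (c - 1)*(c^4 - 9*c^3 + 18*c^2 + 32*c - 96) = (c - 4)*(c - 1)*(c^3 - 5*c^2 - 2*c + 24) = (c - 4)^2*(c - 1)*(c^2 - c - 6) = (c - 4)^2*(c - 3)*(c - 1)*(c + 2)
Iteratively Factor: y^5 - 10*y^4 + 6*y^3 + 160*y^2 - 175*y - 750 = (y + 3)*(y^4 - 13*y^3 + 45*y^2 + 25*y - 250) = (y - 5)*(y + 3)*(y^3 - 8*y^2 + 5*y + 50) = (y - 5)^2*(y + 3)*(y^2 - 3*y - 10) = (y - 5)^2*(y + 2)*(y + 3)*(y - 5)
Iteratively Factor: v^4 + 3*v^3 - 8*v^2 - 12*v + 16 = (v - 2)*(v^3 + 5*v^2 + 2*v - 8) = (v - 2)*(v + 2)*(v^2 + 3*v - 4) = (v - 2)*(v + 2)*(v + 4)*(v - 1)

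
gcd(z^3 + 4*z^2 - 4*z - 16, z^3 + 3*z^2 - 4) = z + 2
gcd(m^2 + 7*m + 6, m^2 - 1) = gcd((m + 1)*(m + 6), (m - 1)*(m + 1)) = m + 1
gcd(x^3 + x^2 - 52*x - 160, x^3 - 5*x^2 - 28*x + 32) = x^2 - 4*x - 32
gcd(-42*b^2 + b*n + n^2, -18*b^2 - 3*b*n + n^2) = 6*b - n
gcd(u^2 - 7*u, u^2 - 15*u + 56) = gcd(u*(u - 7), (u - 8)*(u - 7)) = u - 7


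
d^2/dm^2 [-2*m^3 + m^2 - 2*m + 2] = 2 - 12*m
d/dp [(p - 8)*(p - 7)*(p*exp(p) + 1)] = p^3*exp(p) - 12*p^2*exp(p) + 26*p*exp(p) + 2*p + 56*exp(p) - 15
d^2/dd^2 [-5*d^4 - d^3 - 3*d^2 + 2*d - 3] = -60*d^2 - 6*d - 6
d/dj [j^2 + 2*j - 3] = 2*j + 2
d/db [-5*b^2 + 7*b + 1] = 7 - 10*b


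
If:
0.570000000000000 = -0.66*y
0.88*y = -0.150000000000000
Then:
No Solution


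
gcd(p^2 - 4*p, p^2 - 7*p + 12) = p - 4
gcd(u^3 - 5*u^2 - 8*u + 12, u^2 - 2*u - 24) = u - 6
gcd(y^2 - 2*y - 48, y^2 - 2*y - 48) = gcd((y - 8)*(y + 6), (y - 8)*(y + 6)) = y^2 - 2*y - 48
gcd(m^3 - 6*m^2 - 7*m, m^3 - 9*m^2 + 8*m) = m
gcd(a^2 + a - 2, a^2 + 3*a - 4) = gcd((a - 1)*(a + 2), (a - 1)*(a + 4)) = a - 1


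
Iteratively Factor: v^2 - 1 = (v + 1)*(v - 1)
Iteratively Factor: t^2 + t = (t + 1)*(t)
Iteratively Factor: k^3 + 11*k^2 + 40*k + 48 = (k + 4)*(k^2 + 7*k + 12) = (k + 4)^2*(k + 3)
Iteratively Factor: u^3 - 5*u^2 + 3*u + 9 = (u - 3)*(u^2 - 2*u - 3) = (u - 3)^2*(u + 1)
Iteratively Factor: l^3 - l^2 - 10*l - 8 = (l + 1)*(l^2 - 2*l - 8) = (l - 4)*(l + 1)*(l + 2)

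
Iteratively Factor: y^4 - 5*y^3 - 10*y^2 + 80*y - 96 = (y - 4)*(y^3 - y^2 - 14*y + 24) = (y - 4)*(y - 3)*(y^2 + 2*y - 8) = (y - 4)*(y - 3)*(y + 4)*(y - 2)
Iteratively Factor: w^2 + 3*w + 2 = (w + 2)*(w + 1)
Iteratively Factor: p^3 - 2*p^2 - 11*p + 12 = (p + 3)*(p^2 - 5*p + 4) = (p - 4)*(p + 3)*(p - 1)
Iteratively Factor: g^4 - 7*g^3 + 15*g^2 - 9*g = (g - 1)*(g^3 - 6*g^2 + 9*g) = g*(g - 1)*(g^2 - 6*g + 9) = g*(g - 3)*(g - 1)*(g - 3)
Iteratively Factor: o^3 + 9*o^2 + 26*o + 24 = (o + 3)*(o^2 + 6*o + 8) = (o + 3)*(o + 4)*(o + 2)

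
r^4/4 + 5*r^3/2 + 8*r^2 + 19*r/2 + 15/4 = (r/4 + 1/4)*(r + 1)*(r + 3)*(r + 5)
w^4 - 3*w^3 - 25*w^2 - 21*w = w*(w - 7)*(w + 1)*(w + 3)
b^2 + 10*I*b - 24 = (b + 4*I)*(b + 6*I)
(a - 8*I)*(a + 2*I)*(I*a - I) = I*a^3 + 6*a^2 - I*a^2 - 6*a + 16*I*a - 16*I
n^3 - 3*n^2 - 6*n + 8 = (n - 4)*(n - 1)*(n + 2)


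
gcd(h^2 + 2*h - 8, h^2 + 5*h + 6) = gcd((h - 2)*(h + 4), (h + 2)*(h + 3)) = 1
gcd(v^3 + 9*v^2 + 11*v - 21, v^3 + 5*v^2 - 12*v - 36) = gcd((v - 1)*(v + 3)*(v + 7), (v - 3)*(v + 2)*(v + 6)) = 1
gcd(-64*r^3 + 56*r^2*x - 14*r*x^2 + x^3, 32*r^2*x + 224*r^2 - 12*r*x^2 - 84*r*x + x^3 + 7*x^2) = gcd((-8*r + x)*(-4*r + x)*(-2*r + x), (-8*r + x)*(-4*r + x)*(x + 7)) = 32*r^2 - 12*r*x + x^2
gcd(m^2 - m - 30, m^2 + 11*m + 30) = m + 5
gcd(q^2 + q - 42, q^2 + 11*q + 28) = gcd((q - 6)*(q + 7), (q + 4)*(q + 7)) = q + 7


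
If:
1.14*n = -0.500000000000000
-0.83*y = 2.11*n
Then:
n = -0.44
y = 1.11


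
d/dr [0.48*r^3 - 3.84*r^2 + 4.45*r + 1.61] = 1.44*r^2 - 7.68*r + 4.45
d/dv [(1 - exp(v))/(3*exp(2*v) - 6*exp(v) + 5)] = (6*(1 - exp(v))^2 - 3*exp(2*v) + 6*exp(v) - 5)*exp(v)/(3*exp(2*v) - 6*exp(v) + 5)^2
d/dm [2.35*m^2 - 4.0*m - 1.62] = 4.7*m - 4.0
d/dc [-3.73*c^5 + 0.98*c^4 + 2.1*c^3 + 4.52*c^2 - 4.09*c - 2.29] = -18.65*c^4 + 3.92*c^3 + 6.3*c^2 + 9.04*c - 4.09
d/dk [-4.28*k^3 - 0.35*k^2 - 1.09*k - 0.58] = -12.84*k^2 - 0.7*k - 1.09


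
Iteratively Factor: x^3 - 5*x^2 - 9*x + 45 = (x - 5)*(x^2 - 9) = (x - 5)*(x - 3)*(x + 3)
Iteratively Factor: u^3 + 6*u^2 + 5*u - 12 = (u - 1)*(u^2 + 7*u + 12) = (u - 1)*(u + 4)*(u + 3)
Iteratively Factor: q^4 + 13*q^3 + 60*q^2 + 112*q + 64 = (q + 4)*(q^3 + 9*q^2 + 24*q + 16) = (q + 4)^2*(q^2 + 5*q + 4) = (q + 4)^3*(q + 1)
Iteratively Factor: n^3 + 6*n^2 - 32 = (n - 2)*(n^2 + 8*n + 16) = (n - 2)*(n + 4)*(n + 4)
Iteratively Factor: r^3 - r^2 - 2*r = (r - 2)*(r^2 + r) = (r - 2)*(r + 1)*(r)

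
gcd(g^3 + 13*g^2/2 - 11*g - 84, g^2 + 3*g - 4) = g + 4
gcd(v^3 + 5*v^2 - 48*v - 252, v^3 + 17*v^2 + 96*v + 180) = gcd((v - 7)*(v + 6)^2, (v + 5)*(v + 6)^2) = v^2 + 12*v + 36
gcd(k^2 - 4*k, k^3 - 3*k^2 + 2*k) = k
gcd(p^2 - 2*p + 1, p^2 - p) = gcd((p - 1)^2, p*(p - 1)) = p - 1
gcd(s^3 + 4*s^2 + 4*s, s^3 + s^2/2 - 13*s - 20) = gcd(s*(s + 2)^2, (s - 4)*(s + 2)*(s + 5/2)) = s + 2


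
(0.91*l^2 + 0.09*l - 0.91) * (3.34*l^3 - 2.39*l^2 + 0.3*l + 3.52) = 3.0394*l^5 - 1.8743*l^4 - 2.9815*l^3 + 5.4051*l^2 + 0.0438*l - 3.2032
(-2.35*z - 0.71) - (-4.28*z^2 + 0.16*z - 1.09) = 4.28*z^2 - 2.51*z + 0.38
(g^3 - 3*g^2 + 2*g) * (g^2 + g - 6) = g^5 - 2*g^4 - 7*g^3 + 20*g^2 - 12*g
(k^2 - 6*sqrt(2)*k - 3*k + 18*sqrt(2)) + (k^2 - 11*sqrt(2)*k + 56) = 2*k^2 - 17*sqrt(2)*k - 3*k + 18*sqrt(2) + 56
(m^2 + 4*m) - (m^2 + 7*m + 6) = -3*m - 6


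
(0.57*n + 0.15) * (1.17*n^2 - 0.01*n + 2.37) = 0.6669*n^3 + 0.1698*n^2 + 1.3494*n + 0.3555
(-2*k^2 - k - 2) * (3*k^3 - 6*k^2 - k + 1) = -6*k^5 + 9*k^4 + 2*k^3 + 11*k^2 + k - 2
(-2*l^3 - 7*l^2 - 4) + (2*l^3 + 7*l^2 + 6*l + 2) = 6*l - 2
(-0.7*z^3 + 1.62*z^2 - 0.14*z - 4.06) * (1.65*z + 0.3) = -1.155*z^4 + 2.463*z^3 + 0.255*z^2 - 6.741*z - 1.218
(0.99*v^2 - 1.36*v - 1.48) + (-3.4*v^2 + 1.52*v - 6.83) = -2.41*v^2 + 0.16*v - 8.31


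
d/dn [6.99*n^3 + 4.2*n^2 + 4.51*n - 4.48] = 20.97*n^2 + 8.4*n + 4.51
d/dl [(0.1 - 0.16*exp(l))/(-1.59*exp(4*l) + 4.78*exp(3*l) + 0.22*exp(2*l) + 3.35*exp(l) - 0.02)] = (-0.7632*exp(4*l) + 2.1656*exp(3*l) - 1.3988*exp(2*l) - 0.044*exp(l) - 0.3318)*exp(l)/(2.5281*exp(8*l) - 15.2004*exp(7*l) + 22.1488*exp(6*l) - 8.5498*exp(5*l) + 32.138*exp(4*l) + 1.2828*exp(3*l) + 11.2137*exp(2*l) - 0.134*exp(l) + 0.0004)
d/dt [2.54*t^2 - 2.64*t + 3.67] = 5.08*t - 2.64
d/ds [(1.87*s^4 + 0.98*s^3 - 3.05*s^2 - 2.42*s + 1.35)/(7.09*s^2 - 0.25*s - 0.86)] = (26.5166*s^5 + 5.5457*s^4 - 6.9228*s^3 + 15.3919*s^2 - 13.897*s + 2.4187)/(50.2681*s^4 - 3.545*s^3 - 12.1323*s^2 + 0.43*s + 0.7396)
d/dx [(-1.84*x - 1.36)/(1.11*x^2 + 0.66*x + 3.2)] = (2.0424*x^2 + 3.0192*x - 4.9904)/(1.2321*x^4 + 1.4652*x^3 + 7.5396*x^2 + 4.224*x + 10.24)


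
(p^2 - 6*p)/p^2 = (p - 6)/p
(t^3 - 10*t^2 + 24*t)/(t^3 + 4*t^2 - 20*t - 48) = t*(t - 6)/(t^2 + 8*t + 12)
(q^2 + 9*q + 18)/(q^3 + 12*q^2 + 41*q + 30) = (q + 3)/(q^2 + 6*q + 5)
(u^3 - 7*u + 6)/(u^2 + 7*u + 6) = (u^3 - 7*u + 6)/(u^2 + 7*u + 6)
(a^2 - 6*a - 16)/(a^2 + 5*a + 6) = (a - 8)/(a + 3)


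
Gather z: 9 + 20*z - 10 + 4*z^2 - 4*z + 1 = 4*z^2 + 16*z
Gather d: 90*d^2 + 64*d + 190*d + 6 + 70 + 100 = 90*d^2 + 254*d + 176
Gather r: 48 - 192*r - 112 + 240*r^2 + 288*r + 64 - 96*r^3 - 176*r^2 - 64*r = -96*r^3 + 64*r^2 + 32*r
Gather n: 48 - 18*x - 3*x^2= -3*x^2 - 18*x + 48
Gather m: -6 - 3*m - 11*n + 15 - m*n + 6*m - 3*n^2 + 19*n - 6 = m*(3 - n) - 3*n^2 + 8*n + 3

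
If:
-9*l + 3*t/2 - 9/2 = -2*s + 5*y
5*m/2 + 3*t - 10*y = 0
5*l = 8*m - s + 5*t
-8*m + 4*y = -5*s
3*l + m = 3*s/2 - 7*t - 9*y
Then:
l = -54333/85747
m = -59418/85747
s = -88704/85747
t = 22995/85747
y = -7956/85747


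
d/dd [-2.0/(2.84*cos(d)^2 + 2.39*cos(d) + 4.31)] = -(11.36*cos(d) + 4.78)*sin(d)/(2.84*cos(d)^2 + 2.39*cos(d) + 4.31)^2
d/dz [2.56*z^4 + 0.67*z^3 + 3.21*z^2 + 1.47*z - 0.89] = 10.24*z^3 + 2.01*z^2 + 6.42*z + 1.47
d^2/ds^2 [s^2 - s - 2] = 2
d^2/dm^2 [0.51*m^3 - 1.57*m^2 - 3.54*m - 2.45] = 3.06*m - 3.14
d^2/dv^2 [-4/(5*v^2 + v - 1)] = 8*(25*v^2 + 5*v - (10*v + 1)^2 - 5)/(5*v^2 + v - 1)^3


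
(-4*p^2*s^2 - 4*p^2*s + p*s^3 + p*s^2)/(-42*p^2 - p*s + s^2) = p*s*(4*p*s + 4*p - s^2 - s)/(42*p^2 + p*s - s^2)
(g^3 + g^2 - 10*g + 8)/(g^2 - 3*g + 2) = g + 4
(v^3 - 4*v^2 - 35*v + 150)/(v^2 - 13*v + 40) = (v^2 + v - 30)/(v - 8)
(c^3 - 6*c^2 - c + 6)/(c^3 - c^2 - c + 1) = (c - 6)/(c - 1)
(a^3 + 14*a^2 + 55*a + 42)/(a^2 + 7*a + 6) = a + 7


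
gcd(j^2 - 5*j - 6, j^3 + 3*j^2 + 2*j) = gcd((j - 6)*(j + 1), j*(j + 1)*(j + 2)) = j + 1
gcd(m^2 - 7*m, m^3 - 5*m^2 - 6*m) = m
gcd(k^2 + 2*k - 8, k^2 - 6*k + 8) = k - 2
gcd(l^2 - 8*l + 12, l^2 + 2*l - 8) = l - 2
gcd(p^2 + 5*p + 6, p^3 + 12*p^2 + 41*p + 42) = p^2 + 5*p + 6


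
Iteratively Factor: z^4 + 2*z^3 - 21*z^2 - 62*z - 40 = (z - 5)*(z^3 + 7*z^2 + 14*z + 8) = (z - 5)*(z + 2)*(z^2 + 5*z + 4) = (z - 5)*(z + 1)*(z + 2)*(z + 4)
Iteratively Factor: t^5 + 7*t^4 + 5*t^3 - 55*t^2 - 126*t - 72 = (t + 2)*(t^4 + 5*t^3 - 5*t^2 - 45*t - 36) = (t + 2)*(t + 4)*(t^3 + t^2 - 9*t - 9) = (t - 3)*(t + 2)*(t + 4)*(t^2 + 4*t + 3) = (t - 3)*(t + 1)*(t + 2)*(t + 4)*(t + 3)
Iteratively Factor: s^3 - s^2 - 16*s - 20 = (s - 5)*(s^2 + 4*s + 4) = (s - 5)*(s + 2)*(s + 2)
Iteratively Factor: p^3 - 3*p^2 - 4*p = (p - 4)*(p^2 + p) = (p - 4)*(p + 1)*(p)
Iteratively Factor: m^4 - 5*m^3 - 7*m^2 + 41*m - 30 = (m - 5)*(m^3 - 7*m + 6) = (m - 5)*(m - 2)*(m^2 + 2*m - 3) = (m - 5)*(m - 2)*(m + 3)*(m - 1)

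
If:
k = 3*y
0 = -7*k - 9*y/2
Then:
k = 0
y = 0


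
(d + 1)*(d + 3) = d^2 + 4*d + 3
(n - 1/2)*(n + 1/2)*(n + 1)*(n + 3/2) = n^4 + 5*n^3/2 + 5*n^2/4 - 5*n/8 - 3/8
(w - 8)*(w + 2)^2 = w^3 - 4*w^2 - 28*w - 32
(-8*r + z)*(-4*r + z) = 32*r^2 - 12*r*z + z^2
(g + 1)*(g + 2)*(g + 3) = g^3 + 6*g^2 + 11*g + 6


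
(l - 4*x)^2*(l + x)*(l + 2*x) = l^4 - 5*l^3*x - 6*l^2*x^2 + 32*l*x^3 + 32*x^4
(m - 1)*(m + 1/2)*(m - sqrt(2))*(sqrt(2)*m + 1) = sqrt(2)*m^4 - m^3 - sqrt(2)*m^3/2 - 3*sqrt(2)*m^2/2 + m^2/2 + m/2 + sqrt(2)*m/2 + sqrt(2)/2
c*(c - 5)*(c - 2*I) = c^3 - 5*c^2 - 2*I*c^2 + 10*I*c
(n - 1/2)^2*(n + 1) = n^3 - 3*n/4 + 1/4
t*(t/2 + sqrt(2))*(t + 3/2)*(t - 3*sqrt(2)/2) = t^4/2 + sqrt(2)*t^3/4 + 3*t^3/4 - 3*t^2 + 3*sqrt(2)*t^2/8 - 9*t/2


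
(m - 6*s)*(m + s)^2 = m^3 - 4*m^2*s - 11*m*s^2 - 6*s^3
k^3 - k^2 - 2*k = k*(k - 2)*(k + 1)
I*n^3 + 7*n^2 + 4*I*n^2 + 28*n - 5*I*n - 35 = (n + 5)*(n - 7*I)*(I*n - I)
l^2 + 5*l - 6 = (l - 1)*(l + 6)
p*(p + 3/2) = p^2 + 3*p/2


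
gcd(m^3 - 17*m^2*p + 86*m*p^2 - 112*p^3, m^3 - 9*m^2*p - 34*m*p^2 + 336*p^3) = m^2 - 15*m*p + 56*p^2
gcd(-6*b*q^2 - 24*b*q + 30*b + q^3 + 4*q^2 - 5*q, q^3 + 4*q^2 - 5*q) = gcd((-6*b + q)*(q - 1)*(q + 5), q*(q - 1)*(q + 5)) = q^2 + 4*q - 5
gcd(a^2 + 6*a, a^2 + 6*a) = a^2 + 6*a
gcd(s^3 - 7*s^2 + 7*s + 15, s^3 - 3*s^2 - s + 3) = s^2 - 2*s - 3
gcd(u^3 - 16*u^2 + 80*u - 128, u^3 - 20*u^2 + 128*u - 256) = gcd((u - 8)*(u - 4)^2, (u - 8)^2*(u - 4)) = u^2 - 12*u + 32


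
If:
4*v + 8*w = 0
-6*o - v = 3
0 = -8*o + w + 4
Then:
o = 11/10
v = -48/5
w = 24/5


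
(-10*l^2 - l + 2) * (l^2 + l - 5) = -10*l^4 - 11*l^3 + 51*l^2 + 7*l - 10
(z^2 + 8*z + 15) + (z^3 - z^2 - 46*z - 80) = z^3 - 38*z - 65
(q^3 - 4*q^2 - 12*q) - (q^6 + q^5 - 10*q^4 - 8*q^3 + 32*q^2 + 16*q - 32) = -q^6 - q^5 + 10*q^4 + 9*q^3 - 36*q^2 - 28*q + 32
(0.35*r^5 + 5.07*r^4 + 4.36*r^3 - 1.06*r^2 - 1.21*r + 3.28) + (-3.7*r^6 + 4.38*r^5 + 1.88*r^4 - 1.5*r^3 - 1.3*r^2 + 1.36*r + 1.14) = -3.7*r^6 + 4.73*r^5 + 6.95*r^4 + 2.86*r^3 - 2.36*r^2 + 0.15*r + 4.42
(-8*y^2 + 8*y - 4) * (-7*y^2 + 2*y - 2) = 56*y^4 - 72*y^3 + 60*y^2 - 24*y + 8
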